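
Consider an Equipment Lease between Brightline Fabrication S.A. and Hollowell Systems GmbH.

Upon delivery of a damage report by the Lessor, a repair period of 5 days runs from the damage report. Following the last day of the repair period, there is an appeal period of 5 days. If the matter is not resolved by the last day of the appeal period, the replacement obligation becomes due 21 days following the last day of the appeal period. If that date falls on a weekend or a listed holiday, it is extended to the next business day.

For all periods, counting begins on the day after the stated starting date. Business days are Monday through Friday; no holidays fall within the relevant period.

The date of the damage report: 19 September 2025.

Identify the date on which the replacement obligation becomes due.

20 October 2025

Adding 5 calendar days to 19 September 2025 gives 24 September 2025, which is the last day of the repair period.
The last day of the appeal period: 24 September 2025 + 5 days = 29 September 2025.
The date on which the replacement obligation becomes due: 21 calendar days after 29 September 2025 is 20 October 2025. 20 October 2025 is a Monday, so no roll-forward applies.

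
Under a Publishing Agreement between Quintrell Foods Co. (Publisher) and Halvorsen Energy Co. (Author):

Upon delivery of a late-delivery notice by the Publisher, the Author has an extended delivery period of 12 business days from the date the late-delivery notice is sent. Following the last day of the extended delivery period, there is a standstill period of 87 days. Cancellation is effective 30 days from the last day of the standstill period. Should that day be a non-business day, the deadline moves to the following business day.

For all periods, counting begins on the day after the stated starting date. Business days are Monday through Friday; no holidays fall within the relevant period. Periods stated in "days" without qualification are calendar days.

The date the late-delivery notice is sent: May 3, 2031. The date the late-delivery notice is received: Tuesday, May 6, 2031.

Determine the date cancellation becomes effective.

The last day of the extended delivery period: 12 business days after Saturday, May 3, 2031, skipping weekends — May 5, May 6, May 7, May 8, …, May 16, May 19, May 20 — lands on Tuesday, May 20, 2031.
The last day of the standstill period: 87 calendar days after May 20, 2031 is Aug 15, 2031.
The date cancellation becomes effective: Aug 15, 2031 + 30 days = Sep 14, 2031. That falls on a Sunday, so it rolls to the next business day, Monday, Sep 15, 2031.

Sep 15, 2031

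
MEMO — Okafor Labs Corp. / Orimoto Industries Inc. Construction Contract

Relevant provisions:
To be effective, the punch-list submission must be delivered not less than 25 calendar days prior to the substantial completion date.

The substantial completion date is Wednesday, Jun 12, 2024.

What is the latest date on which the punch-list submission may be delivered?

May 18, 2024

Counting back 25 calendar days from Jun 12, 2024 gives May 18, 2024.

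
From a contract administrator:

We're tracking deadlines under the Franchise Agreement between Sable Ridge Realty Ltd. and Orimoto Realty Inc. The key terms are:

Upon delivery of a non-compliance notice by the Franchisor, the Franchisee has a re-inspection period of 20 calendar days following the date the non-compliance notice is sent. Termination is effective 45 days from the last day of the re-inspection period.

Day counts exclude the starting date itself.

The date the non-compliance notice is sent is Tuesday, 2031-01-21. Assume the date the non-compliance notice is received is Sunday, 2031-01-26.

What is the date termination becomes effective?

Adding 20 calendar days to 2031-01-21 gives 2031-02-10, which is the last day of the re-inspection period.
The date termination becomes effective: 2031-02-10 + 45 days = 2031-03-27.

2031-03-27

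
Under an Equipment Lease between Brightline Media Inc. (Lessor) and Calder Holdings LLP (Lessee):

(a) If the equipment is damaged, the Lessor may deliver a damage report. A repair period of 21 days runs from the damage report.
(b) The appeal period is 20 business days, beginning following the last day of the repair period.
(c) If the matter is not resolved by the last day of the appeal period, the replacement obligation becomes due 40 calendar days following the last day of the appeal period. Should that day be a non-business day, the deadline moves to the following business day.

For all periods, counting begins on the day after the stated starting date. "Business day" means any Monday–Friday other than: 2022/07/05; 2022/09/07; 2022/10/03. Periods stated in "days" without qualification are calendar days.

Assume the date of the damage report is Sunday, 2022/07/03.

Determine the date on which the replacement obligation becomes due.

The last day of the repair period: 21 calendar days after 2022/07/03 is 2022/07/24.
The last day of the appeal period: counting 20 business days from Sunday, 2022/07/24 (Jul 25, Jul 26, Jul 27, Jul 28, …, Aug 17, Aug 18, Aug 19, skipping weekends) reaches Friday, 2022/08/19.
The date on which the replacement obligation becomes due: 2022/08/19 + 40 days = 2022/09/28. 2022/09/28 is a Wednesday and is not a listed holiday, so no roll-forward applies.

2022/09/28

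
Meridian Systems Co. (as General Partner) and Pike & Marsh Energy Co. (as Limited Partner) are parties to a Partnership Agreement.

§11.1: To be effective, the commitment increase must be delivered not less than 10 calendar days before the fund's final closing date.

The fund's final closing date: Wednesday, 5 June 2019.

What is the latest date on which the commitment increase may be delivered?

Counting back 10 calendar days from 5 June 2019 gives 26 May 2019.

26 May 2019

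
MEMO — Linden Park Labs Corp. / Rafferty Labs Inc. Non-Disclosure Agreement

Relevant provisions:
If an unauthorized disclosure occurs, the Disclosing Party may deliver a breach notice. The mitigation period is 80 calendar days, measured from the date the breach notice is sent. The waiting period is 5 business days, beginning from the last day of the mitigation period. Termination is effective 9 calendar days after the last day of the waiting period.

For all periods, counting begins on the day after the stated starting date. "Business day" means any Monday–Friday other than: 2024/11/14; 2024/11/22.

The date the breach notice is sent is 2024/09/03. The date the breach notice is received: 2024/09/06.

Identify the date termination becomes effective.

Adding 80 calendar days to 2024/09/03 gives 2024/11/22, which is the last day of the mitigation period.
From Friday, 2024/11/22, 5 business days (Nov 25, Nov 26, Nov 27, Nov 28, Nov 29, skipping weekends) brings us to Friday, 2024/11/29, which is the last day of the waiting period.
The date termination becomes effective: 9 calendar days after 2024/11/29 is 2024/12/08.

2024/12/08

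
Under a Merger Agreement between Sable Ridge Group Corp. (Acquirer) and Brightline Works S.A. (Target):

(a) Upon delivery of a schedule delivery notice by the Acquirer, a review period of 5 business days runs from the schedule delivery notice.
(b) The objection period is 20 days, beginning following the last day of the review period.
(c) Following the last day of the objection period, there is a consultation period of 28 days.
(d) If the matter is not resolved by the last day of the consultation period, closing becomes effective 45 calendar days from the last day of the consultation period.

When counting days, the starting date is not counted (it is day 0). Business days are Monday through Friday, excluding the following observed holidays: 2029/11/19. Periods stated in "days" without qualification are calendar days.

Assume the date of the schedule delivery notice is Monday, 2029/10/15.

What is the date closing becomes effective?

2030/01/23

From Monday, 2029/10/15, 5 business days (Oct 16, Oct 17, Oct 18, Oct 19, Oct 22, skipping weekends) brings us to Monday, 2029/10/22, which is the last day of the review period.
Adding 20 calendar days to 2029/10/22 gives 2029/11/11, which is the last day of the objection period.
Adding 28 calendar days to 2029/11/11 gives 2029/12/09, which is the last day of the consultation period.
The date closing becomes effective: 2029/12/09 + 45 days = 2030/01/23.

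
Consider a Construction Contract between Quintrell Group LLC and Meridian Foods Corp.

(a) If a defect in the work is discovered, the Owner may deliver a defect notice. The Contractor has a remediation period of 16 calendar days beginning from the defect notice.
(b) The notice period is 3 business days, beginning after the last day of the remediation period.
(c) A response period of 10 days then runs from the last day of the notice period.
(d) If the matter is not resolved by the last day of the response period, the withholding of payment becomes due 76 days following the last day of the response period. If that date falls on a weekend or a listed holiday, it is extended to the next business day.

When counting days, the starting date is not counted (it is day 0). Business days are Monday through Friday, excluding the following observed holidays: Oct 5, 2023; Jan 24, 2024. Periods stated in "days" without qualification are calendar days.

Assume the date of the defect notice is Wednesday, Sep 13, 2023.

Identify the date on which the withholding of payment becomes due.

Dec 29, 2023

Adding 16 calendar days to Sep 13, 2023 gives Sep 29, 2023, which is the last day of the remediation period.
From Friday, Sep 29, 2023, 3 business days (Oct 2, Oct 3, Oct 4, skipping weekends) brings us to Wednesday, Oct 4, 2023, which is the last day of the notice period.
Adding 10 calendar days to Oct 4, 2023 gives Oct 14, 2023, which is the last day of the response period.
The date on which the withholding of payment becomes due: Oct 14, 2023 + 76 days = Dec 29, 2023. Dec 29, 2023 is a Friday and is not a listed holiday, so no roll-forward applies.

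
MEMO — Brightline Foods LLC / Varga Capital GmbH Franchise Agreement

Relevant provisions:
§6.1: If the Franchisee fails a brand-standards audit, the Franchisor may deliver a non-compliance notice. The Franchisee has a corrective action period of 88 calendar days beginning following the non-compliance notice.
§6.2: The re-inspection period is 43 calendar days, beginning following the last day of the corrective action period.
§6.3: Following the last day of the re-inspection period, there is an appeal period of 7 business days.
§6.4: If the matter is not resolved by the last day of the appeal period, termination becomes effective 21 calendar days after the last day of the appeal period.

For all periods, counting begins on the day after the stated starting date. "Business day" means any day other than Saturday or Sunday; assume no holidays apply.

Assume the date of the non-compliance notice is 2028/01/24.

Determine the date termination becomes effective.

The last day of the corrective action period: 2028/01/24 + 88 days = 2028/04/21.
The last day of the re-inspection period: 43 calendar days after 2028/04/21 is 2028/06/03.
From Saturday, 2028/06/03, 7 business days (Jun 5, Jun 6, Jun 7, Jun 8, Jun 9, Jun 12, Jun 13, skipping weekends) brings us to Tuesday, 2028/06/13, which is the last day of the appeal period.
Adding 21 calendar days to 2028/06/13 gives 2028/07/04, which is the date termination becomes effective.

2028/07/04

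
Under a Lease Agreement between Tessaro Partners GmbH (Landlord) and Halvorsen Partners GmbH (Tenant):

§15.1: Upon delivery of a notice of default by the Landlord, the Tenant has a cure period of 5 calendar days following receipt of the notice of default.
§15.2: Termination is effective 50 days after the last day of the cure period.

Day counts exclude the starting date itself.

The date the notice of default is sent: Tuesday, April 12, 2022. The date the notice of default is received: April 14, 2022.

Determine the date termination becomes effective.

Adding 5 calendar days to April 14, 2022 gives April 19, 2022, which is the last day of the cure period.
Adding 50 calendar days to April 19, 2022 gives June 8, 2022, which is the date termination becomes effective.

June 8, 2022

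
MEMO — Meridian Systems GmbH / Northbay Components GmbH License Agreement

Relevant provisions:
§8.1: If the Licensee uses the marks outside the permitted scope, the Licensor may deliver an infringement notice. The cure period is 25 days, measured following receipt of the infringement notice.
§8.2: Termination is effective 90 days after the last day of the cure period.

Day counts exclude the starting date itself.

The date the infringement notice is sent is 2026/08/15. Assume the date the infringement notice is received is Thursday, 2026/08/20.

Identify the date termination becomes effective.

The last day of the cure period: 2026/08/20 + 25 days = 2026/09/14.
The date termination becomes effective: 2026/09/14 + 90 days = 2026/12/13.

2026/12/13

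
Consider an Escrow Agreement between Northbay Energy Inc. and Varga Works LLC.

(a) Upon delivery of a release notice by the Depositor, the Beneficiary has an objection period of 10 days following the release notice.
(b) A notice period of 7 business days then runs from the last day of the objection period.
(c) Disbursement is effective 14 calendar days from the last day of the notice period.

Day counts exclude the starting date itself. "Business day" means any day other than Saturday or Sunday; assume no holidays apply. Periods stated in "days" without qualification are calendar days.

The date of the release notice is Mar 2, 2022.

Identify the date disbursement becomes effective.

Apr 5, 2022

The last day of the objection period: 10 calendar days after Mar 2, 2022 is Mar 12, 2022.
The last day of the notice period: counting 7 business days from Saturday, Mar 12, 2022 (Mar 14, Mar 15, Mar 16, Mar 17, Mar 18, Mar 21, Mar 22, skipping weekends) reaches Tuesday, Mar 22, 2022.
Adding 14 calendar days to Mar 22, 2022 gives Apr 5, 2022, which is the date disbursement becomes effective.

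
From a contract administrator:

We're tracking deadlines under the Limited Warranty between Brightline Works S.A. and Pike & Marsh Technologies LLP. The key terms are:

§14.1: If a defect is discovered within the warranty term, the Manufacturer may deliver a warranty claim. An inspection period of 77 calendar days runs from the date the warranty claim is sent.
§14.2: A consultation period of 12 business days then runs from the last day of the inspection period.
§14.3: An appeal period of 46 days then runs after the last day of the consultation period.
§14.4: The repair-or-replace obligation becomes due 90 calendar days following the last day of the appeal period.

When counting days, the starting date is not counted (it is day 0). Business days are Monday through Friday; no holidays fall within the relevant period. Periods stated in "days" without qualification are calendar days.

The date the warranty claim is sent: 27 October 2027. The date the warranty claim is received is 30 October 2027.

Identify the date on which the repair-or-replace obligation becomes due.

12 June 2028

The last day of the inspection period: 27 October 2027 + 77 days = 12 January 2028.
The last day of the consultation period: 12 business days after Wednesday, 12 January 2028, skipping weekends — Jan 13, Jan 14, Jan 17, Jan 18, …, Jan 26, Jan 27, Jan 28 — lands on Friday, 28 January 2028.
Adding 46 calendar days to 28 January 2028 gives 14 March 2028, which is the last day of the appeal period.
The date on which the repair-or-replace obligation becomes due: 90 calendar days after 14 March 2028 is 12 June 2028.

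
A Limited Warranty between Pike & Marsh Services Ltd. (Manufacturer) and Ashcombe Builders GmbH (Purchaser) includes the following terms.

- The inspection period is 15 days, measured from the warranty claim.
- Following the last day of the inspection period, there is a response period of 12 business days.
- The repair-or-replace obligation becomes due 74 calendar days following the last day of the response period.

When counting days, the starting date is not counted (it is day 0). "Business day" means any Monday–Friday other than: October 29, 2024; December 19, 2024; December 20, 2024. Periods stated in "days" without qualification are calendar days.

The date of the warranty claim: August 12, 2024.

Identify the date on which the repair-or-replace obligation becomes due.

Adding 15 calendar days to August 12, 2024 gives August 27, 2024, which is the last day of the inspection period.
The last day of the response period: 12 business days after Tuesday, August 27, 2024, skipping weekends — Aug 28, Aug 29, Aug 30, Sep 2, …, Sep 10, Sep 11, Sep 12 — lands on Thursday, September 12, 2024.
Adding 74 calendar days to September 12, 2024 gives November 25, 2024, which is the date on which the repair-or-replace obligation becomes due.

November 25, 2024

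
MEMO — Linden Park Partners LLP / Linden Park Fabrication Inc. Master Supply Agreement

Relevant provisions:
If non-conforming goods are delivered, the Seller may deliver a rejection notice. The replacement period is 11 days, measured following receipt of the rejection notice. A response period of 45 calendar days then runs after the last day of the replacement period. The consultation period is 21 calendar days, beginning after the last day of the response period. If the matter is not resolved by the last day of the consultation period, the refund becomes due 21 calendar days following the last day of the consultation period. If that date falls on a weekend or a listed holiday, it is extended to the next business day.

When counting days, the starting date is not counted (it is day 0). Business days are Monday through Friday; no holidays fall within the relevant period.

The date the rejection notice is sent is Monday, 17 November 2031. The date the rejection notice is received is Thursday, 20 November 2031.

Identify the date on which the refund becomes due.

26 February 2032

The last day of the replacement period: 11 calendar days after 20 November 2031 is 1 December 2031.
The last day of the response period: 45 calendar days after 1 December 2031 is 15 January 2032.
The last day of the consultation period: 15 January 2032 + 21 days = 5 February 2032.
The date on which the refund becomes due: 21 calendar days after 5 February 2032 is 26 February 2032. 26 February 2032 is a Thursday, so no roll-forward applies.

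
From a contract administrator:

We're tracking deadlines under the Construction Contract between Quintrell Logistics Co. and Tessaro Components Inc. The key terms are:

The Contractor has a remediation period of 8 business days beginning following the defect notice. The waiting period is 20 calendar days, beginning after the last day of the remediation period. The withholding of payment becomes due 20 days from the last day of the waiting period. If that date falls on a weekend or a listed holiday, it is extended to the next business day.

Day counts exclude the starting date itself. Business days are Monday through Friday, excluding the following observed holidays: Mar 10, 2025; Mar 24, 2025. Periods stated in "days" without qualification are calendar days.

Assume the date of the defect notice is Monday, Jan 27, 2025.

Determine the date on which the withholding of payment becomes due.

Mar 18, 2025

The last day of the remediation period: counting 8 business days from Monday, Jan 27, 2025 (Jan 28, Jan 29, Jan 30, Jan 31, Feb 3, Feb 4, Feb 5, Feb 6, skipping weekends) reaches Thursday, Feb 6, 2025.
The last day of the waiting period: Feb 6, 2025 + 20 days = Feb 26, 2025.
Adding 20 calendar days to Feb 26, 2025 gives Mar 18, 2025, which is the date on which the withholding of payment becomes due. Mar 18, 2025 is a Tuesday and is not a listed holiday, so no roll-forward applies.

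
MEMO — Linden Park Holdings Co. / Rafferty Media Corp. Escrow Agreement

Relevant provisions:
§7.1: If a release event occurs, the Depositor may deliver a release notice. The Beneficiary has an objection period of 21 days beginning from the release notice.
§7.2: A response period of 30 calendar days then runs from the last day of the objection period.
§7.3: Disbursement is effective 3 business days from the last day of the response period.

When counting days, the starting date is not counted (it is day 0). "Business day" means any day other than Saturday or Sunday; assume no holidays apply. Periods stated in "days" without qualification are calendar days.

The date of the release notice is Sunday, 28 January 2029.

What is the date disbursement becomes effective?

23 March 2029

The last day of the objection period: 28 January 2029 + 21 days = 18 February 2029.
The last day of the response period: 30 calendar days after 18 February 2029 is 20 March 2029.
The date disbursement becomes effective: counting 3 business days from Tuesday, 20 March 2029 (Mar 21, Mar 22, Mar 23, skipping weekends) reaches Friday, 23 March 2029.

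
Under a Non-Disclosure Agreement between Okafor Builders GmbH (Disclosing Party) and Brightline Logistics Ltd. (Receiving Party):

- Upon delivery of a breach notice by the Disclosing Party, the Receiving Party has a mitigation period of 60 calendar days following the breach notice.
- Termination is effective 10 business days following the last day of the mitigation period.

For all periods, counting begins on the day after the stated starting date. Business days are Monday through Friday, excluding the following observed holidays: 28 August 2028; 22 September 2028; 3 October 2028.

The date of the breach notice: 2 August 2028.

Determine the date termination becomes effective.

Adding 60 calendar days to 2 August 2028 gives 1 October 2028, which is the last day of the mitigation period.
The date termination becomes effective: 10 business days after Sunday, 1 October 2028, skipping weekends and the listed holiday on Oct 3 — Oct 2, Oct 4, Oct 5, Oct 6, Oct 9, Oct 10, Oct 11, Oct 12, Oct 13, Oct 16 — lands on Monday, 16 October 2028.

16 October 2028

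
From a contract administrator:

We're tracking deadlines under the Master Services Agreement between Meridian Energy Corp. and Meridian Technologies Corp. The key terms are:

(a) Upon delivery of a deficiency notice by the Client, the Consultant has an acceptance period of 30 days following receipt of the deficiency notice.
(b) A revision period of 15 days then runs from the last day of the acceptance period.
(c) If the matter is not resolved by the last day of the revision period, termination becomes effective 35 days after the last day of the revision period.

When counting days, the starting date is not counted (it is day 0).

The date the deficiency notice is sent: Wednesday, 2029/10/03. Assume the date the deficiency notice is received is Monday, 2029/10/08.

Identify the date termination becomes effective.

The last day of the acceptance period: 30 calendar days after 2029/10/08 is 2029/11/07.
The last day of the revision period: 15 calendar days after 2029/11/07 is 2029/11/22.
The date termination becomes effective: 35 calendar days after 2029/11/22 is 2029/12/27.

2029/12/27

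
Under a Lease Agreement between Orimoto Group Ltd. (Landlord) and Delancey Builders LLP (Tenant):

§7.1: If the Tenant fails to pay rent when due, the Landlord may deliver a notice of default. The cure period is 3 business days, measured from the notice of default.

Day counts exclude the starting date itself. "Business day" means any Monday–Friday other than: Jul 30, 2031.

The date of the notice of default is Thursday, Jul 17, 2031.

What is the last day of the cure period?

Jul 22, 2031

The last day of the cure period: counting 3 business days from Thursday, Jul 17, 2031 (Jul 18, Jul 21, Jul 22, skipping weekends) reaches Tuesday, Jul 22, 2031.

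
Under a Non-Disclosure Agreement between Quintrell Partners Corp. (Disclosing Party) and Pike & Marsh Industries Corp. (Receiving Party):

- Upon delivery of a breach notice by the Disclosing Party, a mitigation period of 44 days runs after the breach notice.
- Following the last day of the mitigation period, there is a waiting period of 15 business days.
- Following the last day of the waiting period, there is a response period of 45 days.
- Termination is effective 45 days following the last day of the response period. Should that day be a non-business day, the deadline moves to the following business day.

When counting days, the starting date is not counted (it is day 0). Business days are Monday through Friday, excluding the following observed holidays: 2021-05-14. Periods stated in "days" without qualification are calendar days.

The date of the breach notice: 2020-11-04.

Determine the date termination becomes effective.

The last day of the mitigation period: 44 calendar days after 2020-11-04 is 2020-12-18.
From Friday, 2020-12-18, 15 business days (Dec 21, Dec 22, Dec 23, Dec 24, …, Jan 6, Jan 7, Jan 8, skipping weekends) brings us to Friday, 2021-01-08, which is the last day of the waiting period.
The last day of the response period: 45 calendar days after 2021-01-08 is 2021-02-22.
Adding 45 calendar days to 2021-02-22 gives 2021-04-08, which is the date termination becomes effective. 2021-04-08 is a Thursday and is not a listed holiday, so no roll-forward applies.

2021-04-08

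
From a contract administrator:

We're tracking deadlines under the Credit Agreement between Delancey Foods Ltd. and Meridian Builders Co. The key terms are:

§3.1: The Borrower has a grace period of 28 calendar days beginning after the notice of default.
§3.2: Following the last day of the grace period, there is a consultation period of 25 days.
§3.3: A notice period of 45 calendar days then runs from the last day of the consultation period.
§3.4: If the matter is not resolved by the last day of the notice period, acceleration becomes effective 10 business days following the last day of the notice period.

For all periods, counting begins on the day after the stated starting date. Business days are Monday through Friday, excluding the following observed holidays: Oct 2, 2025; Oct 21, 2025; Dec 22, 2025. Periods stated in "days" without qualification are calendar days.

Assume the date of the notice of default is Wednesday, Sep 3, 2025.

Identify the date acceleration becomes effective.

The last day of the grace period: Sep 3, 2025 + 28 days = Oct 1, 2025.
The last day of the consultation period: 25 calendar days after Oct 1, 2025 is Oct 26, 2025.
The last day of the notice period: Oct 26, 2025 + 45 days = Dec 10, 2025.
From Wednesday, Dec 10, 2025, 10 business days (Dec 11, Dec 12, Dec 15, Dec 16, Dec 17, Dec 18, Dec 19, Dec 23, Dec 24, Dec 25, skipping weekends and the listed holiday on Dec 22) brings us to Thursday, Dec 25, 2025, which is the date acceleration becomes effective.

Dec 25, 2025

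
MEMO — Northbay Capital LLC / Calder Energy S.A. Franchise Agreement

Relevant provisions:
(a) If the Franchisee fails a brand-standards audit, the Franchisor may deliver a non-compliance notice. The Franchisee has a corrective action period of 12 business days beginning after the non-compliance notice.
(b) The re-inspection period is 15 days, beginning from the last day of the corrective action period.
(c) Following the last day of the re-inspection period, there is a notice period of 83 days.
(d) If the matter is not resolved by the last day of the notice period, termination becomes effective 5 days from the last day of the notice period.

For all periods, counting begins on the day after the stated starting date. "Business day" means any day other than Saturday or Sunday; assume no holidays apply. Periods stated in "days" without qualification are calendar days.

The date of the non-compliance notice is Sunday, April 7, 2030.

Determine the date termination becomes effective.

August 4, 2030

The last day of the corrective action period: 12 business days after Sunday, April 7, 2030, skipping weekends — Apr 8, Apr 9, Apr 10, Apr 11, …, Apr 19, Apr 22, Apr 23 — lands on Tuesday, April 23, 2030.
Adding 15 calendar days to April 23, 2030 gives May 8, 2030, which is the last day of the re-inspection period.
The last day of the notice period: May 8, 2030 + 83 days = July 30, 2030.
The date termination becomes effective: 5 calendar days after July 30, 2030 is August 4, 2030.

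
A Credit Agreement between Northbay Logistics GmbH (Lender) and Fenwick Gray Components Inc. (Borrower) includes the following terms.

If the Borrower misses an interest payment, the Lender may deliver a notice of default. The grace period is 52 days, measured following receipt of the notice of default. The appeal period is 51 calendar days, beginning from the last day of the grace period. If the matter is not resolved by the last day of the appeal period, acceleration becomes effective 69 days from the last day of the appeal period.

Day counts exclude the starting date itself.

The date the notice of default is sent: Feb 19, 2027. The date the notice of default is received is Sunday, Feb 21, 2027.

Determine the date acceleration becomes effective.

Aug 12, 2027

Adding 52 calendar days to Feb 21, 2027 gives Apr 14, 2027, which is the last day of the grace period.
The last day of the appeal period: Apr 14, 2027 + 51 days = Jun 4, 2027.
The date acceleration becomes effective: 69 calendar days after Jun 4, 2027 is Aug 12, 2027.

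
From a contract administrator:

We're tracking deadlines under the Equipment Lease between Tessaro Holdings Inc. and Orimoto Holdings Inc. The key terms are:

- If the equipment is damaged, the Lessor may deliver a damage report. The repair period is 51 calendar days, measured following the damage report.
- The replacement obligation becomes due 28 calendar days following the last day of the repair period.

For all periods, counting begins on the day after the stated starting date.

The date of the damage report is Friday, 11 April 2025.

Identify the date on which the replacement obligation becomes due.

29 June 2025

Adding 51 calendar days to 11 April 2025 gives 1 June 2025, which is the last day of the repair period.
The date on which the replacement obligation becomes due: 28 calendar days after 1 June 2025 is 29 June 2025.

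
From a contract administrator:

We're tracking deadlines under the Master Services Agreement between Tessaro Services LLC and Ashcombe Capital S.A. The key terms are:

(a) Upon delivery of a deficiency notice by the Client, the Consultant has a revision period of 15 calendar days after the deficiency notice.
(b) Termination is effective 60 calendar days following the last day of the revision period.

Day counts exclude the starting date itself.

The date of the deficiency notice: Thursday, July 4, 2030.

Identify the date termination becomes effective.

September 17, 2030

The last day of the revision period: 15 calendar days after July 4, 2030 is July 19, 2030.
Adding 60 calendar days to July 19, 2030 gives September 17, 2030, which is the date termination becomes effective.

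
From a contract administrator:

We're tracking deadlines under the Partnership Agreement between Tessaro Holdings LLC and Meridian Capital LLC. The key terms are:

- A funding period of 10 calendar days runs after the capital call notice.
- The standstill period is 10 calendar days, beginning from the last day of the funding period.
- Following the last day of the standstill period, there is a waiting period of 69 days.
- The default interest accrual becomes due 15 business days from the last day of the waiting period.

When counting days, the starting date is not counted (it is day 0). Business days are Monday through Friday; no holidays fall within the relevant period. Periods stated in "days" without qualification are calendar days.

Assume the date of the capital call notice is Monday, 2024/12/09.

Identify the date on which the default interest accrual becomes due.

2025/03/28

The last day of the funding period: 2024/12/09 + 10 days = 2024/12/19.
The last day of the standstill period: 2024/12/19 + 10 days = 2024/12/29.
Adding 69 calendar days to 2024/12/29 gives 2025/03/08, which is the last day of the waiting period.
The date on which the default interest accrual becomes due: counting 15 business days from Saturday, 2025/03/08 (Mar 10, Mar 11, Mar 12, Mar 13, …, Mar 26, Mar 27, Mar 28, skipping weekends) reaches Friday, 2025/03/28.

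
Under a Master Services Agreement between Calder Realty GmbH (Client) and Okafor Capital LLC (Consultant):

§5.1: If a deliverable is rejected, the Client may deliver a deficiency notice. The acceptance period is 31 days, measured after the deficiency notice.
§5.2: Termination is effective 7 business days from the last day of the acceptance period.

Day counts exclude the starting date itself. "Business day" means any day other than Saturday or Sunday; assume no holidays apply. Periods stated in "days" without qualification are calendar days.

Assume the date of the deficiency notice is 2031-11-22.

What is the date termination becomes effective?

Adding 31 calendar days to 2031-11-22 gives 2031-12-23, which is the last day of the acceptance period.
From Tuesday, 2031-12-23, 7 business days (Dec 24, Dec 25, Dec 26, Dec 29, Dec 30, Dec 31, Jan 1, skipping weekends) brings us to Thursday, 2032-01-01, which is the date termination becomes effective.

2032-01-01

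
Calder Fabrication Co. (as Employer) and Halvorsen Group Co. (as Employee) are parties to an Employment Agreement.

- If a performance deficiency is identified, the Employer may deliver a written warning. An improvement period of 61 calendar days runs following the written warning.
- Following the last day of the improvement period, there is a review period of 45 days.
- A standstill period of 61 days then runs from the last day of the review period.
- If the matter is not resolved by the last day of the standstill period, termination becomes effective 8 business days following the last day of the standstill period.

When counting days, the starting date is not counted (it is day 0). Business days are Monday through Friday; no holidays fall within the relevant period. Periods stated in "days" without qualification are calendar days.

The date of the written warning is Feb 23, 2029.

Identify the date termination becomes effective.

Aug 21, 2029

The last day of the improvement period: Feb 23, 2029 + 61 days = Apr 25, 2029.
The last day of the review period: Apr 25, 2029 + 45 days = Jun 9, 2029.
The last day of the standstill period: 61 calendar days after Jun 9, 2029 is Aug 9, 2029.
The date termination becomes effective: 8 business days after Thursday, Aug 9, 2029, skipping weekends — Aug 10, Aug 13, Aug 14, Aug 15, Aug 16, Aug 17, Aug 20, Aug 21 — lands on Tuesday, Aug 21, 2029.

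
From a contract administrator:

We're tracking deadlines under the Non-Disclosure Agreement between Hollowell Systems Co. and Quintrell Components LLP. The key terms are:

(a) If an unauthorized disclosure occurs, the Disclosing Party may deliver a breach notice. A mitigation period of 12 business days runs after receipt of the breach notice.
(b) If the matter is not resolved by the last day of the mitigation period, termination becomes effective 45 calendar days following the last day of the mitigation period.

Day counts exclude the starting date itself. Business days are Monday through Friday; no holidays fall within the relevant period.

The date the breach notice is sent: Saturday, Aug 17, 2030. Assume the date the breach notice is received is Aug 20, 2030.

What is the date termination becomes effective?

Oct 20, 2030

From Tuesday, Aug 20, 2030, 12 business days (Aug 21, Aug 22, Aug 23, Aug 26, …, Sep 3, Sep 4, Sep 5, skipping weekends) brings us to Thursday, Sep 5, 2030, which is the last day of the mitigation period.
The date termination becomes effective: 45 calendar days after Sep 5, 2030 is Oct 20, 2030.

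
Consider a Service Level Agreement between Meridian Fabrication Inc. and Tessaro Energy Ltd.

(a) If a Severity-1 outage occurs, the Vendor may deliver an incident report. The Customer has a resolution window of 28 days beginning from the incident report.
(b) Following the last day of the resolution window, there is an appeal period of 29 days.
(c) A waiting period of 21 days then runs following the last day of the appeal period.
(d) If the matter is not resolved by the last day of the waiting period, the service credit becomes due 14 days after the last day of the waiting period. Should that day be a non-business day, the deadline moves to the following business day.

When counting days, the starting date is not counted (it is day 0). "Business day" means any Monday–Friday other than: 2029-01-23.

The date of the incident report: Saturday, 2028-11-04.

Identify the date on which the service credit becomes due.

2029-02-05

The last day of the resolution window: 28 calendar days after 2028-11-04 is 2028-12-02.
Adding 29 calendar days to 2028-12-02 gives 2028-12-31, which is the last day of the appeal period.
The last day of the waiting period: 2028-12-31 + 21 days = 2029-01-21.
Adding 14 calendar days to 2029-01-21 gives 2029-02-04, which is the date on which the service credit becomes due. That falls on a Sunday, so it rolls to the next business day, Monday, 2029-02-05.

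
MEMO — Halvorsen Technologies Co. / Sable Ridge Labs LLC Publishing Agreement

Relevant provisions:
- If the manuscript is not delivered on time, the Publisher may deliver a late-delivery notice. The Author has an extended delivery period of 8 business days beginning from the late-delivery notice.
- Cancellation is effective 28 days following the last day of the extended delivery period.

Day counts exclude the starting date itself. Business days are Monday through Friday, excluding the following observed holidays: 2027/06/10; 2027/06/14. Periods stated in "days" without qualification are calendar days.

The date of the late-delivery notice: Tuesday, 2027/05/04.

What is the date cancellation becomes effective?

2027/06/11

From Tuesday, 2027/05/04, 8 business days (May 5, May 6, May 7, May 10, May 11, May 12, May 13, May 14, skipping weekends) brings us to Friday, 2027/05/14, which is the last day of the extended delivery period.
The date cancellation becomes effective: 2027/05/14 + 28 days = 2027/06/11.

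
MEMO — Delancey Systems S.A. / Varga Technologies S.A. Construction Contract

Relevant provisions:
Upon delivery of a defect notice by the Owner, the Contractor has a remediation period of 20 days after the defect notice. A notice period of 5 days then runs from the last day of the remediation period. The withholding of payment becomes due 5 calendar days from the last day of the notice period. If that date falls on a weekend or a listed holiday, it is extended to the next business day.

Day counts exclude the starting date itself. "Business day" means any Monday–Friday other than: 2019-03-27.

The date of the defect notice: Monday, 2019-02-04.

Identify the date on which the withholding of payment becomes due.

2019-03-06

The last day of the remediation period: 20 calendar days after 2019-02-04 is 2019-02-24.
The last day of the notice period: 5 calendar days after 2019-02-24 is 2019-03-01.
Adding 5 calendar days to 2019-03-01 gives 2019-03-06, which is the date on which the withholding of payment becomes due. 2019-03-06 is a Wednesday and is not a listed holiday, so no roll-forward applies.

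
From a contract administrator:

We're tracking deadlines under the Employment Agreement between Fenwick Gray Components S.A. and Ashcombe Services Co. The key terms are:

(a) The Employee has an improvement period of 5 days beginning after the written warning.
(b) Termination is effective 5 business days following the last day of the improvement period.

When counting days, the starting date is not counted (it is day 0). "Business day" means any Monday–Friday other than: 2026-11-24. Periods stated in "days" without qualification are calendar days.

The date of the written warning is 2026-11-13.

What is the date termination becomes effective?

Adding 5 calendar days to 2026-11-13 gives 2026-11-18, which is the last day of the improvement period.
From Wednesday, 2026-11-18, 5 business days (Nov 19, Nov 20, Nov 23, Nov 25, Nov 26, skipping weekends and the listed holiday on Nov 24) brings us to Thursday, 2026-11-26, which is the date termination becomes effective.

2026-11-26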